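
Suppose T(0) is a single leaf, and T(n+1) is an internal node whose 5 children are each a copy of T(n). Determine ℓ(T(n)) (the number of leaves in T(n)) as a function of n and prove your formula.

Claim: ℓ(T(n)) = 5^n.

Base case: ℓ(T(0)) = 1, and 5^0 = 1.
Assume ℓ(T(k)) = 5^k.
Then ℓ(T(k+1)) = 5·ℓ(T(k)) = 5·5^k = 5^{k+1}.
This completes the inductive step, so ℓ(T(n)) = 5^n for all n ≥ 0.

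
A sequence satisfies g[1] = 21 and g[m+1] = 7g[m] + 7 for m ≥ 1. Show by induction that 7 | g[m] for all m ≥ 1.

Base case: g[1] = 21 = 7·3, so 7 | g[1].
Assume 7 | g[r], so g[r] = 7t for some integer t.
Then g[r+1] = 7g[r] + 7 = 7·(7t) + 7 = 7(7t + 1), so 7 | g[r+1].
Hence 7 | g[m] for every m ≥ 1, by induction.

7 | g[m]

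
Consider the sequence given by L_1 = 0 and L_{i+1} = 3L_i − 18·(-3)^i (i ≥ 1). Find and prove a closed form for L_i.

Claim: L_i = 3·3^i + 3·(-3)^i.

Base case: L_1 = 0, and 3·3^1 + 3·(-3)^1 = 9 − 9 = 0.
Assume L_m = 3·3^m + 3·(-3)^m for some m ≥ 1.
Then L_{m+1} = 3L_m − 18·(-3)^m = 3·(3·3^m + 3·(-3)^m) − 18·(-3)^m = 3·3^{m+1} + 9·(-3)^m − 18·(-3)^m = 3·3^{m+1} − 9·(-3)^m = 3·3^{m+1} + 3·(-3)^{m+1}.
So the formula holds for m+1, and by induction L_i = 3·3^i + 3·(-3)^i for all i ≥ 1.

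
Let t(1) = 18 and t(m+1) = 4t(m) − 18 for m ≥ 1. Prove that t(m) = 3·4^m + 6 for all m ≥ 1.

Base case: t(1) = 18, and 3·4^1 + 6 = 12 + 6 = 18.
Assume t(r) = 3·4^r + 6 for some r ≥ 1.
Then t(r+1) = 4t(r) − 18 = 4·(3·4^r + 6) − 18 = 12·4^r + 24 − 18 = 3·4^{r+1} + 6.
Hence t(m) = 3·4^m + 6 for every m ≥ 1, by induction.

t(m) = 3·4^m + 6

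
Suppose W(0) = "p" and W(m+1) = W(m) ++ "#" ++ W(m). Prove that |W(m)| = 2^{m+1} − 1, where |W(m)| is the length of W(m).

Base case: |W(0)| = 1, and 2^{0+1} − 1 = 1.
Assume |W(r)| = 2^{r+1} − 1.
Then |W(r+1)| = |W(r)| + 1 + |W(r)| = 2|W(r)| + 1 = 2(2^{r+1} − 1) + 1 = 2^{r+2} − 2 + 1 = 2^{r+2} − 1.
This completes the inductive step, so |W(m)| = 2^{m+1} − 1 for all m ≥ 0.

|W(m)| = 2^{m+1} − 1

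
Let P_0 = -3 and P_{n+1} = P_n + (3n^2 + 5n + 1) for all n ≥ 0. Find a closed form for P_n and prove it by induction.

Claim: P_n = n^3 + n^2 − n − 3.

Base case: P_0 = -3, and 0^3 + 0^2 − 0 − 3 = -3.
Assume P_j = j^3 + j^2 − j − 3.
Then P_{j+1} = P_j + (3j^2 + 5j + 1) = (j^3 + j^2 − j − 3) + (3j^2 + 5j + 1) = j^3 + 4j^2 + 4j − 2,
and (j+1)^3 + (j+1)^2 − (j+1) − 3 = j^3 + 4j^2 + 4j − 2.
By induction, P_n = n^3 + n^2 − n − 3 for all n ≥ 0.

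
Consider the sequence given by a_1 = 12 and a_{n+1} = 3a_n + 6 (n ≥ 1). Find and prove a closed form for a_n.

Claim: a_n = 5·3^n − 3.

Base case: a_1 = 12, and 5·3^1 − 3 = 15 − 3 = 12.
Assume a_r = 5·3^r − 3 for some r ≥ 1.
Then a_{r+1} = 3a_r + 6 = 3·(5·3^r − 3) + 6 = 15·3^r − 9 + 6 = 5·3^{r+1} − 3.
By induction, a_n = 5·3^n − 3 for all n ≥ 1.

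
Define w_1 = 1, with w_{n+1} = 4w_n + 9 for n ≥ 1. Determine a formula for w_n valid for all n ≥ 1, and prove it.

Claim: w_n = 4^n − 3.

Base case: w_1 = 1, and 4^1 − 3 = 4 − 3 = 1.
Assume w_m = 4^m − 3 for some m ≥ 1.
Then w_{m+1} = 4w_m + 9 = 4·(4^m − 3) + 9 = 4^{m+1} − 12 + 9 = 4^{m+1} − 3.
Hence w_n = 4^n − 3 for every n ≥ 1, by induction.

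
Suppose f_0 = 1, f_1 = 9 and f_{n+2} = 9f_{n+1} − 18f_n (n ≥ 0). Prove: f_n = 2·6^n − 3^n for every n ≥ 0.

Base cases: f_0 = 1 and 2·6^0 − 3^0 = 1; f_1 = 9 and 2·6^1 − 3^1 = 9.
Assume f_i = 2·6^i − 3^i for all 0 ≤ i ≤ j, where j ≥ 1.
Then f_{j+1} = 9f_j − 18f_{j−1} = 9·(2·6^j − 3^j) − 18·(2·6^{j−1} − 3^{j−1}) = 2·(9·6 − 18)6^{j−1} − (9·3 − 18)3^{j−1} = 72·6^{j−1} − 9·3^{j−1} = 2·6^{j+1} − 3^{j+1}.
Hence f_n = 2·6^n − 3^n for every n ≥ 0, by strong induction.

f_n = 2·6^n − 3^n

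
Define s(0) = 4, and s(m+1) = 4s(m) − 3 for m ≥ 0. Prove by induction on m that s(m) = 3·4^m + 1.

Base case: s(0) = 4, and 3·4^0 + 1 = 3 + 1 = 4.
Assume s(j) = 3·4^j + 1 for some j ≥ 0.
Then s(j+1) = 4s(j) − 3 = 4·(3·4^j + 1) − 3 = 12·4^j + 4 − 3 = 3·4^{j+1} + 1.
Hence s(m) = 3·4^m + 1 for every m ≥ 0, by induction.

s(m) = 3·4^m + 1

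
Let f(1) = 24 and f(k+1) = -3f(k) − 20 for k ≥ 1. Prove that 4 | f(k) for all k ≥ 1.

Base case: f(1) = 24 = 4·6, so 4 | f(1).
Assume 4 | f(j), so f(j) = 4t for some integer t.
Then f(j+1) = -3f(j) − 20 = -3·(4t) − 20 = 4(-3t − 5), so 4 | f(j+1).
By induction, 4 | f(k) for all k ≥ 1.

4 | f(k)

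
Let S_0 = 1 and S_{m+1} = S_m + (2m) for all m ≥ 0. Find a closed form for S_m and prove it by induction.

Claim: S_m = m^2 − m + 1.

Base case: S_0 = 1, and 0^2 − 0 + 1 = 1.
Assume S_r = r^2 − r + 1.
Then S_{r+1} = S_r + (2r) = (r^2 − r + 1) + (2r) = r^2 + r + 1,
and (r+1)^2 − (r+1) + 1 = r^2 + r + 1.
This completes the inductive step, so S_m = m^2 − m + 1 for all m ≥ 0.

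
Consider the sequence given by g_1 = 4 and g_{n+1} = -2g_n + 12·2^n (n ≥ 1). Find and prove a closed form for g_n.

Claim: g_n = (-2)^n + 3·2^n.

Base case: g_1 = 4, and (-2)^1 + 3·2^1 = -2 + 6 = 4.
Assume g_r = (-2)^r + 3·2^r for some r ≥ 1.
Then g_{r+1} = -2g_r + 12·2^r = -2·((-2)^r + 3·2^r) + 12·2^r = (-2)^{r+1} − 6·2^r + 12·2^r = (-2)^{r+1} + 6·2^r = (-2)^{r+1} + 3·2^{r+1}.
So the formula holds for r+1, and by induction g_n = (-2)^n + 3·2^n for all n ≥ 1.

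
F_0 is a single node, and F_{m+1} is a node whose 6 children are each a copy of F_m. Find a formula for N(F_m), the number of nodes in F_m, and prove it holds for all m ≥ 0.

Claim: N(F_m) = (6^{m+1} − 1)/5.

Base case: N(F_0) = 1, and (6^{0+1} − 1)/5 = 1.
Assume N(F_j) = (6^{j+1} − 1)/5.
Then N(F_{j+1}) = 1 + 6N(F_j) = 1 + 6·(6^{j+1} − 1)/5 = 1 + (6^{j+2} − 6)/5 = (5 + 6^{j+2} − 6)/5 = (6^{j+2} − 1)/5.
So the formula holds for j+1, and by induction N(F_m) = (6^{m+1} − 1)/5 for all m ≥ 0.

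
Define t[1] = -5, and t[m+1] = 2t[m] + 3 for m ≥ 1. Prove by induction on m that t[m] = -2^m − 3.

Base case: t[1] = -5, and -2^1 − 3 = -2 − 3 = -5.
Assume t[j] = -2^j − 3 for some j ≥ 1.
Then t[j+1] = 2t[j] + 3 = 2·(-2^j − 3) + 3 = -2^{j+1} − 6 + 3 = -2^{j+1} − 3.
So the formula holds for j+1, and by induction t[m] = -2^m − 3 for all m ≥ 1.

t[m] = -2^m − 3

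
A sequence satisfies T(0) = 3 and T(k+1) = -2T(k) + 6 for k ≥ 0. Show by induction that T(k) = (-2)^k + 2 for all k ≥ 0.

Base case: T(0) = 3, and (-2)^0 + 2 = 1 + 2 = 3.
Assume T(m) = (-2)^m + 2 for some m ≥ 0.
Then T(m+1) = -2T(m) + 6 = -2·((-2)^m + 2) + 6 = -2·(-2)^m − 4 + 6 = (-2)^{m+1} + 2.
This completes the inductive step, so T(k) = (-2)^k + 2 for all k ≥ 0.

T(k) = (-2)^k + 2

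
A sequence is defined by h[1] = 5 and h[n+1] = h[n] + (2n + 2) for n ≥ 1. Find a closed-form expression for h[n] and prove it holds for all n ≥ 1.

Claim: h[n] = n^2 + n + 3.

Base case: h[1] = 5, and 1^2 + 1 + 3 = 5.
Assume h[j] = j^2 + j + 3.
Then h[j+1] = h[j] + (2j + 2) = (j^2 + j + 3) + (2j + 2) = j^2 + 3j + 5,
and (j+1)^2 + (j+1) + 3 = j^2 + 3j + 5.
By induction, h[n] = n^2 + n + 3 for all n ≥ 1.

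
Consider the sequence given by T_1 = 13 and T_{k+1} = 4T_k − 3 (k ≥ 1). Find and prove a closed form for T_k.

Claim: T_k = 3·4^k + 1.

Base case: T_1 = 13, and 3·4^1 + 1 = 12 + 1 = 13.
Assume T_j = 3·4^j + 1 for some j ≥ 1.
Then T_{j+1} = 4T_j − 3 = 4·(3·4^j + 1) − 3 = 12·4^j + 4 − 3 = 3·4^{j+1} + 1.
Hence T_k = 3·4^k + 1 for every k ≥ 1, by induction.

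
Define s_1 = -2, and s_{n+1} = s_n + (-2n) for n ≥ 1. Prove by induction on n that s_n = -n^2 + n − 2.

Base case: s_1 = -2, and -1^2 + 1 − 2 = -2.
Assume s_k = -k^2 + k − 2.
Then s_{k+1} = s_k + (-2k) = (-k^2 + k − 2) + (-2k) = -k^2 − k − 2,
and -(k+1)^2 + (k+1) − 2 = -k^2 − k − 2.
By induction, s_n = -n^2 + n − 2 for all n ≥ 1.

s_n = -n^2 + n − 2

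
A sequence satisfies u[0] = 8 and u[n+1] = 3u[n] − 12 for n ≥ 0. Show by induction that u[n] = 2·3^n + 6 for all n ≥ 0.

Base case: u[0] = 8, and 2·3^0 + 6 = 2 + 6 = 8.
Assume u[m] = 2·3^m + 6 for some m ≥ 0.
Then u[m+1] = 3u[m] − 12 = 3·(2·3^m + 6) − 12 = 6·3^m + 18 − 12 = 2·3^{m+1} + 6.
Hence u[n] = 2·3^n + 6 for every n ≥ 0, by induction.

u[n] = 2·3^n + 6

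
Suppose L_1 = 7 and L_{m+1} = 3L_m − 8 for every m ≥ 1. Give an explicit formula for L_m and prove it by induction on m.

Claim: L_m = 3^m + 4.

Base case: L_1 = 7, and 3^1 + 4 = 3 + 4 = 7.
Assume L_j = 3^j + 4 for some j ≥ 1.
Then L_{j+1} = 3L_j − 8 = 3·(3^j + 4) − 8 = 3^{j+1} + 12 − 8 = 3^{j+1} + 4.
By induction, L_m = 3^m + 4 for all m ≥ 1.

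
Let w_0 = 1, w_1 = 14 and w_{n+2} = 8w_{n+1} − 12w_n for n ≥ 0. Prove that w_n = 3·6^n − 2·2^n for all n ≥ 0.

Base cases: w_0 = 1 and 3·6^0 − 2·2^0 = 1; w_1 = 14 and 3·6^1 − 2·2^1 = 14.
Assume w_j = 3·6^j − 2·2^j for all 0 ≤ j ≤ k, where k ≥ 1.
Then w_{k+1} = 8w_k − 12w_{k−1} = 8·(3·6^k − 2·2^k) − 12·(3·6^{k−1} − 2·2^{k−1}) = 3·(8·6 − 12)6^{k−1} − 2·(8·2 − 12)2^{k−1} = 108·6^{k−1} − 8·2^{k−1} = 3·6^{k+1} − 2·2^{k+1}.
This completes the inductive step, so w_n = 3·6^n − 2·2^n for all n ≥ 0.

w_n = 3·6^n − 2·2^n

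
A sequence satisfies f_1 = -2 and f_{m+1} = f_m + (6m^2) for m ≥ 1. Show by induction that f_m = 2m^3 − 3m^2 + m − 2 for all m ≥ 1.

Base case: f_1 = -2, and 2·1^3 − 3·1^2 + 1 − 2 = -2.
Assume f_k = 2k^3 − 3k^2 + k − 2.
Then f_{k+1} = f_k + (6k^2) = (2k^3 − 3k^2 + k − 2) + (6k^2) = 2k^3 + 3k^2 + k − 2,
and 2·(k+1)^3 − 3·(k+1)^2 + (k+1) − 2 = 2k^3 + 3k^2 + k − 2.
This completes the inductive step, so f_m = 2m^3 − 3m^2 + m − 2 for all m ≥ 1.

f_m = 2m^3 − 3m^2 + m − 2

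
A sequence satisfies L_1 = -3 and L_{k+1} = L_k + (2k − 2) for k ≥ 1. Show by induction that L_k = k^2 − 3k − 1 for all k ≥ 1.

Base case: L_1 = -3, and 1^2 − 3·1 − 1 = -3.
Assume L_r = r^2 − 3r − 1.
Then L_{r+1} = L_r + (2r − 2) = (r^2 − 3r − 1) + (2r − 2) = r^2 − r − 3,
and (r+1)^2 − 3·(r+1) − 1 = r^2 − r − 3.
Hence L_k = k^2 − 3k − 1 for every k ≥ 1, by induction.

L_k = k^2 − 3k − 1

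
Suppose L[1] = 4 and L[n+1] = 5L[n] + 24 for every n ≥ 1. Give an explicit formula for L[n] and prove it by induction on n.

Claim: L[n] = 2·5^n − 6.

Base case: L[1] = 4, and 2·5^1 − 6 = 10 − 6 = 4.
Assume L[m] = 2·5^m − 6 for some m ≥ 1.
Then L[m+1] = 5L[m] + 24 = 5·(2·5^m − 6) + 24 = 10·5^m − 30 + 24 = 2·5^{m+1} − 6.
Hence L[n] = 2·5^n − 6 for every n ≥ 1, by induction.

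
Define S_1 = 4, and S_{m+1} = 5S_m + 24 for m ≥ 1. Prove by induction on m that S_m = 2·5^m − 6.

Base case: S_1 = 4, and 2·5^1 − 6 = 10 − 6 = 4.
Assume S_j = 2·5^j − 6 for some j ≥ 1.
Then S_{j+1} = 5S_j + 24 = 5·(2·5^j − 6) + 24 = 10·5^j − 30 + 24 = 2·5^{j+1} − 6.
So the formula holds for j+1, and by induction S_m = 2·5^m − 6 for all m ≥ 1.

S_m = 2·5^m − 6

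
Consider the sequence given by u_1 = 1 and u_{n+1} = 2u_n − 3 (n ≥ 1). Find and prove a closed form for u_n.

Claim: u_n = -2^n + 3.

Base case: u_1 = 1, and -2^1 + 3 = -2 + 3 = 1.
Assume u_k = -2^k + 3 for some k ≥ 1.
Then u_{k+1} = 2u_k − 3 = 2·(-2^k + 3) − 3 = -2^{k+1} + 6 − 3 = -2^{k+1} + 3.
By induction, u_n = -2^n + 3 for all n ≥ 1.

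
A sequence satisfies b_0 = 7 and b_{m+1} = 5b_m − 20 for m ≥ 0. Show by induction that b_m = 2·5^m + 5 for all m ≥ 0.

Base case: b_0 = 7, and 2·5^0 + 5 = 2 + 5 = 7.
Assume b_k = 2·5^k + 5 for some k ≥ 0.
Then b_{k+1} = 5b_k − 20 = 5·(2·5^k + 5) − 20 = 10·5^k + 25 − 20 = 2·5^{k+1} + 5.
This completes the inductive step, so b_m = 2·5^m + 5 for all m ≥ 0.

b_m = 2·5^m + 5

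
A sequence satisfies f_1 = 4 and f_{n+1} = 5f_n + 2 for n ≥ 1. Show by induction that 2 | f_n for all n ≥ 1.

Base case: f_1 = 4 = 2·2, so 2 | f_1.
Assume 2 | f_k, so f_k = 2t for some integer t.
Then f_{k+1} = 5f_k + 2 = 5·(2t) + 2 = 2(5t + 1), so 2 | f_{k+1}.
So the property holds for k+1, and by induction 2 | f_n for all n ≥ 1.

2 | f_n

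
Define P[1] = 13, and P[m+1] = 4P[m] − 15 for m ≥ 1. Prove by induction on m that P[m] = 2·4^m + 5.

Base case: P[1] = 13, and 2·4^1 + 5 = 8 + 5 = 13.
Assume P[k] = 2·4^k + 5 for some k ≥ 1.
Then P[k+1] = 4P[k] − 15 = 4·(2·4^k + 5) − 15 = 8·4^k + 20 − 15 = 2·4^{k+1} + 5.
So the formula holds for k+1, and by induction P[m] = 2·4^m + 5 for all m ≥ 1.

P[m] = 2·4^m + 5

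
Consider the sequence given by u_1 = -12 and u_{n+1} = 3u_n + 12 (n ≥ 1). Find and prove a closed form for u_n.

Claim: u_n = -2·3^n − 6.

Base case: u_1 = -12, and -2·3^1 − 6 = -6 − 6 = -12.
Assume u_m = -2·3^m − 6 for some m ≥ 1.
Then u_{m+1} = 3u_m + 12 = 3·(-2·3^m − 6) + 12 = -6·3^m − 18 + 12 = -2·3^{m+1} − 6.
By induction, u_n = -2·3^n − 6 for all n ≥ 1.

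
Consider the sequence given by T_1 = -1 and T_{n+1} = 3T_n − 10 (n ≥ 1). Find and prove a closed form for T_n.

Claim: T_n = -2·3^n + 5.

Base case: T_1 = -1, and -2·3^1 + 5 = -6 + 5 = -1.
Assume T_j = -2·3^j + 5 for some j ≥ 1.
Then T_{j+1} = 3T_j − 10 = 3·(-2·3^j + 5) − 10 = -6·3^j + 15 − 10 = -2·3^{j+1} + 5.
So the formula holds for j+1, and by induction T_n = -2·3^n + 5 for all n ≥ 1.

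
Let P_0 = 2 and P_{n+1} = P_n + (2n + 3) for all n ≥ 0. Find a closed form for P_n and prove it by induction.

Claim: P_n = n^2 + 2n + 2.

Base case: P_0 = 2, and 0^2 + 2·0 + 2 = 2.
Assume P_j = j^2 + 2j + 2.
Then P_{j+1} = P_j + (2j + 3) = (j^2 + 2j + 2) + (2j + 3) = j^2 + 4j + 5,
and (j+1)^2 + 2·(j+1) + 2 = j^2 + 4j + 5.
This completes the inductive step, so P_n = n^2 + 2n + 2 for all n ≥ 0.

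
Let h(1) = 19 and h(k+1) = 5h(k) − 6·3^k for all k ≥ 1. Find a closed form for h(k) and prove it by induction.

Claim: h(k) = 2·5^k + 3·3^k.

Base case: h(1) = 19, and 2·5^1 + 3·3^1 = 10 + 9 = 19.
Assume h(m) = 2·5^m + 3·3^m for some m ≥ 1.
Then h(m+1) = 5h(m) − 6·3^m = 5·(2·5^m + 3·3^m) − 6·3^m = 2·5^{m+1} + 15·3^m − 6·3^m = 2·5^{m+1} + 9·3^m = 2·5^{m+1} + 3·3^{m+1}.
This completes the inductive step, so h(k) = 2·5^k + 3·3^k for all k ≥ 1.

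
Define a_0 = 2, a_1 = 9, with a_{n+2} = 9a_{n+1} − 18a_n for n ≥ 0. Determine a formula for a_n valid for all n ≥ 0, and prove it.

Claim: a_n = 6^n + 3^n.

Base cases: a_0 = 2 and 6^0 + 3^0 = 2; a_1 = 9 and 6^1 + 3^1 = 9.
Assume a_i = 6^i + 3^i for all 0 ≤ i ≤ j, where j ≥ 1.
Then a_{j+1} = 9a_j − 18a_{j−1} = 9·(6^j + 3^j) − 18·(6^{j−1} + 3^{j−1}) = (9·6 − 18)6^{j−1} + (9·3 − 18)3^{j−1} = 36·6^{j−1} + 9·3^{j−1} = 6^{j+1} + 3^{j+1}.
Hence a_n = 6^n + 3^n for every n ≥ 0, by strong induction.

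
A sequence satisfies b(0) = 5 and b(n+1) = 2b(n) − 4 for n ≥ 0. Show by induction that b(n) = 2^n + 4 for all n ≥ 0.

Base case: b(0) = 5, and 2^0 + 4 = 1 + 4 = 5.
Assume b(m) = 2^m + 4 for some m ≥ 0.
Then b(m+1) = 2b(m) − 4 = 2·(2^m + 4) − 4 = 2^{m+1} + 8 − 4 = 2^{m+1} + 4.
So the formula holds for m+1, and by induction b(n) = 2^n + 4 for all n ≥ 0.

b(n) = 2^n + 4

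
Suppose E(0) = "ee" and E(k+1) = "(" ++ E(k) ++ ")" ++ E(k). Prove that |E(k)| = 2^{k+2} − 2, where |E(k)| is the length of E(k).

Base case: |E(0)| = 2, and 2^{0+2} − 2 = 2.
Assume |E(j)| = 2^{j+2} − 2.
Then |E(j+1)| = 1 + |E(j)| + 1 + |E(j)| = 2|E(j)| + 2 = 2(2^{j+2} − 2) + 2 = 2^{j+3} − 4 + 2 = 2^{j+3} − 2.
This completes the inductive step, so |E(k)| = 2^{k+2} − 2 for all k ≥ 0.

|E(k)| = 2^{k+2} − 2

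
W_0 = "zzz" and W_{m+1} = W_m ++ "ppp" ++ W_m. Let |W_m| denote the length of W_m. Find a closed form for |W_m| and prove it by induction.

Claim: |W_m| = 6·2^m − 3.

Base case: |W_0| = 3, and 6·2^0 − 3 = 3.
Assume |W_j| = 6·2^j − 3.
Then |W_{j+1}| = |W_j| + 3 + |W_j| = 2|W_j| + 3 = 2(6·2^j − 3) + 3 = 6·2^{j+1} − 6 + 3 = 6·2^{j+1} − 3.
So the formula holds for j+1, and by induction |W_m| = 6·2^m − 3 for all m ≥ 0.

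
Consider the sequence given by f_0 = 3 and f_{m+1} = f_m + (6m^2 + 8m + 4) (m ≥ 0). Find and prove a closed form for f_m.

Claim: f_m = 2m^3 + m^2 + m + 3.

Base case: f_0 = 3, and 2·0^3 + 0^2 + 0 + 3 = 3.
Assume f_j = 2j^3 + j^2 + j + 3.
Then f_{j+1} = f_j + (6j^2 + 8j + 4) = (2j^3 + j^2 + j + 3) + (6j^2 + 8j + 4) = 2j^3 + 7j^2 + 9j + 7,
and 2·(j+1)^3 + (j+1)^2 + (j+1) + 3 = 2j^3 + 7j^2 + 9j + 7.
By induction, f_m = 2m^3 + m^2 + m + 3 for all m ≥ 0.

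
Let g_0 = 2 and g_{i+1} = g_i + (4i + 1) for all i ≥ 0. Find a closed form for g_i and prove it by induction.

Claim: g_i = 2i^2 − i + 2.

Base case: g_0 = 2, and 2·0^2 − 0 + 2 = 2.
Assume g_m = 2m^2 − m + 2.
Then g_{m+1} = g_m + (4m + 1) = (2m^2 − m + 2) + (4m + 1) = 2m^2 + 3m + 3,
and 2·(m+1)^2 − (m+1) + 2 = 2m^2 + 3m + 3.
Hence g_i = 2i^2 − i + 2 for every i ≥ 0, by induction.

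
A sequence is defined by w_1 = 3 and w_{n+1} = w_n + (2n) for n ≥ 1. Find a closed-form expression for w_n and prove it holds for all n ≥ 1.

Claim: w_n = n^2 − n + 3.

Base case: w_1 = 3, and 1^2 − 1 + 3 = 3.
Assume w_m = m^2 − m + 3.
Then w_{m+1} = w_m + (2m) = (m^2 − m + 3) + (2m) = m^2 + m + 3,
and (m+1)^2 − (m+1) + 3 = m^2 + m + 3.
This completes the inductive step, so w_n = n^2 − n + 3 for all n ≥ 1.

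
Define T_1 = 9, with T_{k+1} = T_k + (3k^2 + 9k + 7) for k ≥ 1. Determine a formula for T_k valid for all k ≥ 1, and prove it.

Claim: T_k = k^3 + 3k^2 + 3k + 2.

Base case: T_1 = 9, and 1^3 + 3·1^2 + 3·1 + 2 = 9.
Assume T_m = m^3 + 3m^2 + 3m + 2.
Then T_{m+1} = T_m + (3m^2 + 9m + 7) = (m^3 + 3m^2 + 3m + 2) + (3m^2 + 9m + 7) = m^3 + 6m^2 + 12m + 9,
and (m+1)^3 + 3·(m+1)^2 + 3·(m+1) + 2 = m^3 + 6m^2 + 12m + 9.
By induction, T_k = k^3 + 3k^2 + 3k + 2 for all k ≥ 1.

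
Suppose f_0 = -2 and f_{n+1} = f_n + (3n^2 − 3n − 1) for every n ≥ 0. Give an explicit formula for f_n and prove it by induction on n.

Claim: f_n = n^3 − 3n^2 + n − 2.

Base case: f_0 = -2, and 0^3 − 3·0^2 + 0 − 2 = -2.
Assume f_j = j^3 − 3j^2 + j − 2.
Then f_{j+1} = f_j + (3j^2 − 3j − 1) = (j^3 − 3j^2 + j − 2) + (3j^2 − 3j − 1) = j^3 − 2j − 3,
and (j+1)^3 − 3·(j+1)^2 + (j+1) − 2 = j^3 − 2j − 3.
Hence f_n = n^3 − 3n^2 + n − 2 for every n ≥ 0, by induction.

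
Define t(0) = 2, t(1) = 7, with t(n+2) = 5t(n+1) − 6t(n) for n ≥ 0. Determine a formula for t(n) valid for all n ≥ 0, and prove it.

Claim: t(n) = 3·3^n − 2^n.

Base cases: t(0) = 2 and 3·3^0 − 2^0 = 2; t(1) = 7 and 3·3^1 − 2^1 = 7.
Assume t(j) = 3·3^j − 2^j for all 0 ≤ j ≤ m, where m ≥ 1.
Then t(m+1) = 5t(m) − 6t(m−1) = 5·(3·3^m − 2^m) − 6·(3·3^{m−1} − 2^{m−1}) = 3·(5·3 − 6)3^{m−1} − (5·2 − 6)2^{m−1} = 27·3^{m−1} − 4·2^{m−1} = 3·3^{m+1} − 2^{m+1}.
Hence t(n) = 3·3^n − 2^n for every n ≥ 0, by strong induction.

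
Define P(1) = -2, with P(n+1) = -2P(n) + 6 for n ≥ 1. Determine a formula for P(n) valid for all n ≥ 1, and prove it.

Claim: P(n) = 2·(-2)^n + 2.

Base case: P(1) = -2, and 2·(-2)^1 + 2 = -4 + 2 = -2.
Assume P(j) = 2·(-2)^j + 2 for some j ≥ 1.
Then P(j+1) = -2P(j) + 6 = -2·(2·(-2)^j + 2) + 6 = -4·(-2)^j − 4 + 6 = 2·(-2)^{j+1} + 2.
Hence P(n) = 2·(-2)^n + 2 for every n ≥ 1, by induction.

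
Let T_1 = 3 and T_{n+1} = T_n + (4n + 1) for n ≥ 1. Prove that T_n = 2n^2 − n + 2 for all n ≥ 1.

Base case: T_1 = 3, and 2·1^2 − 1 + 2 = 3.
Assume T_r = 2r^2 − r + 2.
Then T_{r+1} = T_r + (4r + 1) = (2r^2 − r + 2) + (4r + 1) = 2r^2 + 3r + 3,
and 2·(r+1)^2 − (r+1) + 2 = 2r^2 + 3r + 3.
By induction, T_n = 2n^2 − n + 2 for all n ≥ 1.

T_n = 2n^2 − n + 2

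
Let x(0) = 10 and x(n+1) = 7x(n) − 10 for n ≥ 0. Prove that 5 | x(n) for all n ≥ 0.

Base case: x(0) = 10 = 5·2, so 5 | x(0).
Assume 5 | x(k), so x(k) = 5t for some integer t.
Then x(k+1) = 7x(k) − 10 = 7·(5t) − 10 = 5(7t − 2), so 5 | x(k+1).
Hence 5 | x(n) for every n ≥ 0, by induction.

5 | x(n)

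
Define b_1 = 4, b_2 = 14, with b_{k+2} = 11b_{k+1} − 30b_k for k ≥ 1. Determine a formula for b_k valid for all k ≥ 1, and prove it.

Claim: b_k = 2·5^k − 6^k.

Base cases: b_1 = 4 and 2·5^1 − 6^1 = 4; b_2 = 14 and 2·5^2 − 6^2 = 14.
Assume b_i = 2·5^i − 6^i for all 1 ≤ i ≤ j, where j ≥ 2.
Then b_{j+1} = 11b_j − 30b_{j−1} = 11·(2·5^j − 6^j) − 30·(2·5^{j−1} − 6^{j−1}) = 2·(11·5 − 30)5^{j−1} − (11·6 − 30)6^{j−1} = 50·5^{j−1} − 36·6^{j−1} = 2·5^{j+1} − 6^{j+1}.
This completes the inductive step, so b_k = 2·5^k − 6^k for all k ≥ 1.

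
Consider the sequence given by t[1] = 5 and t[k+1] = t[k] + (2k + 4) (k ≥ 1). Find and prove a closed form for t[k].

Claim: t[k] = k^2 + 3k + 1.

Base case: t[1] = 5, and 1^2 + 3·1 + 1 = 5.
Assume t[j] = j^2 + 3j + 1.
Then t[j+1] = t[j] + (2j + 4) = (j^2 + 3j + 1) + (2j + 4) = j^2 + 5j + 5,
and (j+1)^2 + 3·(j+1) + 1 = j^2 + 5j + 5.
Hence t[k] = k^2 + 3k + 1 for every k ≥ 1, by induction.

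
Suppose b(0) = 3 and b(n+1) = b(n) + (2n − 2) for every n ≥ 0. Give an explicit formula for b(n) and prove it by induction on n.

Claim: b(n) = n^2 − 3n + 3.

Base case: b(0) = 3, and 0^2 − 3·0 + 3 = 3.
Assume b(r) = r^2 − 3r + 3.
Then b(r+1) = b(r) + (2r − 2) = (r^2 − 3r + 3) + (2r − 2) = r^2 − r + 1,
and (r+1)^2 − 3·(r+1) + 3 = r^2 − r + 1.
Hence b(n) = n^2 − 3n + 3 for every n ≥ 0, by induction.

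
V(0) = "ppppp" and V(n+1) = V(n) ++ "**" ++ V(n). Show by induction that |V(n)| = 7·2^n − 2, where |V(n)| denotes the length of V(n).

Base case: |V(0)| = 5, and 7·2^0 − 2 = 5.
Assume |V(k)| = 7·2^k − 2.
Then |V(k+1)| = |V(k)| + 2 + |V(k)| = 2|V(k)| + 2 = 2(7·2^k − 2) + 2 = 7·2^{k+1} − 4 + 2 = 7·2^{k+1} − 2.
This completes the inductive step, so |V(n)| = 7·2^n − 2 for all n ≥ 0.

|V(n)| = 7·2^n − 2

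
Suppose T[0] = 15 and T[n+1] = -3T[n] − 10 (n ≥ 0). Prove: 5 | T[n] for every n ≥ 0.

Base case: T[0] = 15 = 5·3, so 5 | T[0].
Assume 5 | T[k], so T[k] = 5t for some integer t.
Then T[k+1] = -3T[k] − 10 = -3·(5t) − 10 = 5(-3t − 2), so 5 | T[k+1].
So the property holds for k+1, and by induction 5 | T[n] for all n ≥ 0.

5 | T[n]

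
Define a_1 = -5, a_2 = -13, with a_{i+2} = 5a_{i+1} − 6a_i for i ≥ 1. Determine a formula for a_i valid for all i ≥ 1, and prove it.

Claim: a_i = -2^i − 3^i.

Base cases: a_1 = -5 and -2^1 − 3^1 = -5; a_2 = -13 and -2^2 − 3^2 = -13.
Assume a_j = -2^j − 3^j for all 1 ≤ j ≤ m, where m ≥ 2.
Then a_{m+1} = 5a_m − 6a_{m−1} = 5·(-2^m − 3^m) − 6·(-2^{m−1} − 3^{m−1}) = -(5·2 − 6)2^{m−1} − (5·3 − 6)3^{m−1} = -4·2^{m−1} − 9·3^{m−1} = -2^{m+1} − 3^{m+1}.
Hence a_i = -2^i − 3^i for every i ≥ 1, by strong induction.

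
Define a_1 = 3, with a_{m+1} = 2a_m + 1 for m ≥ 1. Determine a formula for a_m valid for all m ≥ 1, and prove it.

Claim: a_m = 2^{m+1} − 1.

Base case: a_1 = 3, and 2^{1+1} − 1 = 4 − 1 = 3.
Assume a_j = 2^{j+1} − 1 for some j ≥ 1.
Then a_{j+1} = 2a_j + 1 = 2·(2^{j+1} − 1) + 1 = 2^{j+2} − 2 + 1 = 2^{j+2} − 1.
By induction, a_m = 2^{m+1} − 1 for all m ≥ 1.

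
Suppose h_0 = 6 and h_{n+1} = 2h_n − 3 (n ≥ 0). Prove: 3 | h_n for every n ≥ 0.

Base case: h_0 = 6 = 3·2, so 3 | h_0.
Assume 3 | h_m, so h_m = 3t for some integer t.
Then h_{m+1} = 2h_m − 3 = 2·(3t) − 3 = 3(2t − 1), so 3 | h_{m+1}.
This completes the inductive step, so 3 | h_n for all n ≥ 0.

3 | h_n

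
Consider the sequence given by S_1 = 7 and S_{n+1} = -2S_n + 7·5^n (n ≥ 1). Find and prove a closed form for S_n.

Claim: S_n = -(-2)^n + 5^n.

Base case: S_1 = 7, and -(-2)^1 + 5^1 = 2 + 5 = 7.
Assume S_r = -(-2)^r + 5^r for some r ≥ 1.
Then S_{r+1} = -2S_r + 7·5^r = -2·(-(-2)^r + 5^r) + 7·5^r = -(-2)^{r+1} − 2·5^r + 7·5^r = -(-2)^{r+1} + 5·5^r = -(-2)^{r+1} + 5^{r+1}.
This completes the inductive step, so S_n = -(-2)^n + 5^n for all n ≥ 1.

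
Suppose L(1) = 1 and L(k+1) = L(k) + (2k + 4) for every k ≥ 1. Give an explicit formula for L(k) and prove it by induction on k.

Claim: L(k) = k^2 + 3k − 3.

Base case: L(1) = 1, and 1^2 + 3·1 − 3 = 1.
Assume L(r) = r^2 + 3r − 3.
Then L(r+1) = L(r) + (2r + 4) = (r^2 + 3r − 3) + (2r + 4) = r^2 + 5r + 1,
and (r+1)^2 + 3·(r+1) − 3 = r^2 + 5r + 1.
Hence L(k) = k^2 + 3k − 3 for every k ≥ 1, by induction.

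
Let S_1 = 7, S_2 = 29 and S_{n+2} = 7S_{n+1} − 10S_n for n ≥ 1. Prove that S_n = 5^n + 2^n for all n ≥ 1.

Base cases: S_1 = 7 and 5^1 + 2^1 = 7; S_2 = 29 and 5^2 + 2^2 = 29.
Assume S_j = 5^j + 2^j for all 1 ≤ j ≤ k, where k ≥ 2.
Then S_{k+1} = 7S_k − 10S_{k−1} = 7·(5^k + 2^k) − 10·(5^{k−1} + 2^{k−1}) = (7·5 − 10)5^{k−1} + (7·2 − 10)2^{k−1} = 25·5^{k−1} + 4·2^{k−1} = 5^{k+1} + 2^{k+1}.
Hence S_n = 5^n + 2^n for every n ≥ 1, by strong induction.

S_n = 5^n + 2^n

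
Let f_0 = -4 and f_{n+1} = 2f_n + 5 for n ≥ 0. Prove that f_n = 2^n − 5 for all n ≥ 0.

Base case: f_0 = -4, and 2^0 − 5 = 1 − 5 = -4.
Assume f_m = 2^m − 5 for some m ≥ 0.
Then f_{m+1} = 2f_m + 5 = 2·(2^m − 5) + 5 = 2^{m+1} − 10 + 5 = 2^{m+1} − 5.
This completes the inductive step, so f_n = 2^n − 5 for all n ≥ 0.

f_n = 2^n − 5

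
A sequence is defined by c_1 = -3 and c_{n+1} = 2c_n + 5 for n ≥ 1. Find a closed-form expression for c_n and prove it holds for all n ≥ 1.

Claim: c_n = 2^n − 5.

Base case: c_1 = -3, and 2^1 − 5 = 2 − 5 = -3.
Assume c_m = 2^m − 5 for some m ≥ 1.
Then c_{m+1} = 2c_m + 5 = 2·(2^m − 5) + 5 = 2^{m+1} − 10 + 5 = 2^{m+1} − 5.
This completes the inductive step, so c_n = 2^n − 5 for all n ≥ 1.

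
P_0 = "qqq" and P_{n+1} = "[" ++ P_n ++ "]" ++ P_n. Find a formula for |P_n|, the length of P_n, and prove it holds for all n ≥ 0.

Claim: |P_n| = 5·2^n − 2.

Base case: |P_0| = 3, and 5·2^0 − 2 = 3.
Assume |P_m| = 5·2^m − 2.
Then |P_{m+1}| = 1 + |P_m| + 1 + |P_m| = 2|P_m| + 2 = 2(5·2^m − 2) + 2 = 5·2^{m+1} − 4 + 2 = 5·2^{m+1} − 2.
So the formula holds for m+1, and by induction |P_n| = 5·2^n − 2 for all n ≥ 0.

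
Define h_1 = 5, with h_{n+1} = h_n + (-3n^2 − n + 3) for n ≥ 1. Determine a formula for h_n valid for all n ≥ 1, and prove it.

Claim: h_n = -n^3 + n^2 + 3n + 2.

Base case: h_1 = 5, and -1^3 + 1^2 + 3·1 + 2 = 5.
Assume h_k = -k^3 + k^2 + 3k + 2.
Then h_{k+1} = h_k + (-3k^2 − k + 3) = (-k^3 + k^2 + 3k + 2) + (-3k^2 − k + 3) = -k^3 − 2k^2 + 2k + 5,
and -(k+1)^3 + (k+1)^2 + 3·(k+1) + 2 = -k^3 − 2k^2 + 2k + 5.
Hence h_n = -n^3 + n^2 + 3n + 2 for every n ≥ 1, by induction.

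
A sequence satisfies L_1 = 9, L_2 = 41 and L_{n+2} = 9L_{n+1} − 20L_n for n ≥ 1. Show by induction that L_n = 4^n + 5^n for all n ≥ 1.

Base cases: L_1 = 9 and 4^1 + 5^1 = 9; L_2 = 41 and 4^2 + 5^2 = 41.
Assume L_i = 4^i + 5^i for all 1 ≤ i ≤ j, where j ≥ 2.
Then L_{j+1} = 9L_j − 20L_{j−1} = 9·(4^j + 5^j) − 20·(4^{j−1} + 5^{j−1}) = (9·4 − 20)4^{j−1} + (9·5 − 20)5^{j−1} = 16·4^{j−1} + 25·5^{j−1} = 4^{j+1} + 5^{j+1}.
So the formula holds for j+1, and by strong induction L_n = 4^n + 5^n for all n ≥ 1.

L_n = 4^n + 5^n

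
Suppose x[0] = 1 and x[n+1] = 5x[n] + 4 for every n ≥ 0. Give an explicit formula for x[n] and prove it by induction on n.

Claim: x[n] = 2·5^n − 1.

Base case: x[0] = 1, and 2·5^0 − 1 = 2 − 1 = 1.
Assume x[k] = 2·5^k − 1 for some k ≥ 0.
Then x[k+1] = 5x[k] + 4 = 5·(2·5^k − 1) + 4 = 10·5^k − 5 + 4 = 2·5^{k+1} − 1.
So the formula holds for k+1, and by induction x[n] = 2·5^n − 1 for all n ≥ 0.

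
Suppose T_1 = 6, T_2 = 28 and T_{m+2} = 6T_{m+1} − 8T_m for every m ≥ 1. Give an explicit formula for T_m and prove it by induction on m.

Claim: T_m = 2·4^m − 2^m.

Base cases: T_1 = 6 and 2·4^1 − 2^1 = 6; T_2 = 28 and 2·4^2 − 2^2 = 28.
Assume T_i = 2·4^i − 2^i for all 1 ≤ i ≤ j, where j ≥ 2.
Then T_{j+1} = 6T_j − 8T_{j−1} = 6·(2·4^j − 2^j) − 8·(2·4^{j−1} − 2^{j−1}) = 2·(6·4 − 8)4^{j−1} − (6·2 − 8)2^{j−1} = 32·4^{j−1} − 4·2^{j−1} = 2·4^{j+1} − 2^{j+1}.
This completes the inductive step, so T_m = 2·4^m − 2^m for all m ≥ 1.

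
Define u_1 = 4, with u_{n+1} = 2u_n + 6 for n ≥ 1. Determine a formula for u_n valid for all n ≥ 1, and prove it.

Claim: u_n = 5·2^n − 6.

Base case: u_1 = 4, and 5·2^1 − 6 = 10 − 6 = 4.
Assume u_j = 5·2^j − 6 for some j ≥ 1.
Then u_{j+1} = 2u_j + 6 = 2·(5·2^j − 6) + 6 = 10·2^j − 12 + 6 = 5·2^{j+1} − 6.
This completes the inductive step, so u_n = 5·2^n − 6 for all n ≥ 1.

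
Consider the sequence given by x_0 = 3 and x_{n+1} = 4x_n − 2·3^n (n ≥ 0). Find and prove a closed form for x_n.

Claim: x_n = 4^n + 2·3^n.

Base case: x_0 = 3, and 4^0 + 2·3^0 = 1 + 2 = 3.
Assume x_j = 4^j + 2·3^j for some j ≥ 0.
Then x_{j+1} = 4x_j − 2·3^j = 4·(4^j + 2·3^j) − 2·3^j = 4^{j+1} + 8·3^j − 2·3^j = 4^{j+1} + 6·3^j = 4^{j+1} + 2·3^{j+1}.
Hence x_n = 4^n + 2·3^n for every n ≥ 0, by induction.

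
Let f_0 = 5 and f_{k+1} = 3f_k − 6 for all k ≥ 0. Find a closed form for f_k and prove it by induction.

Claim: f_k = 2·3^k + 3.

Base case: f_0 = 5, and 2·3^0 + 3 = 2 + 3 = 5.
Assume f_r = 2·3^r + 3 for some r ≥ 0.
Then f_{r+1} = 3f_r − 6 = 3·(2·3^r + 3) − 6 = 6·3^r + 9 − 6 = 2·3^{r+1} + 3.
Hence f_k = 2·3^k + 3 for every k ≥ 0, by induction.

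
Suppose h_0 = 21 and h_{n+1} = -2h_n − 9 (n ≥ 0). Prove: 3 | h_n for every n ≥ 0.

Base case: h_0 = 21 = 3·7, so 3 | h_0.
Assume 3 | h_m, so h_m = 3t for some integer t.
Then h_{m+1} = -2h_m − 9 = -2·(3t) − 9 = 3(-2t − 3), so 3 | h_{m+1}.
Hence 3 | h_n for every n ≥ 0, by induction.

3 | h_n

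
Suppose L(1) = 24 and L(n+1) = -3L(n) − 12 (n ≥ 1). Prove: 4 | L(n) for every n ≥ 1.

Base case: L(1) = 24 = 4·6, so 4 | L(1).
Assume 4 | L(k), so L(k) = 4t for some integer t.
Then L(k+1) = -3L(k) − 12 = -3·(4t) − 12 = 4(-3t − 3), so 4 | L(k+1).
So the property holds for k+1, and by induction 4 | L(n) for all n ≥ 1.

4 | L(n)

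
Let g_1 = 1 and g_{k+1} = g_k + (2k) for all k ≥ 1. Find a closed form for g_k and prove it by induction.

Claim: g_k = k^2 − k + 1.

Base case: g_1 = 1, and 1^2 − 1 + 1 = 1.
Assume g_m = m^2 − m + 1.
Then g_{m+1} = g_m + (2m) = (m^2 − m + 1) + (2m) = m^2 + m + 1,
and (m+1)^2 − (m+1) + 1 = m^2 + m + 1.
Hence g_k = k^2 − k + 1 for every k ≥ 1, by induction.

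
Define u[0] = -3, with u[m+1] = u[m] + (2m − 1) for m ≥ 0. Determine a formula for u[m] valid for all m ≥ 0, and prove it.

Claim: u[m] = m^2 − 2m − 3.

Base case: u[0] = -3, and 0^2 − 2·0 − 3 = -3.
Assume u[k] = k^2 − 2k − 3.
Then u[k+1] = u[k] + (2k − 1) = (k^2 − 2k − 3) + (2k − 1) = k^2 − 4,
and (k+1)^2 − 2·(k+1) − 3 = k^2 − 4.
By induction, u[m] = m^2 − 2m − 3 for all m ≥ 0.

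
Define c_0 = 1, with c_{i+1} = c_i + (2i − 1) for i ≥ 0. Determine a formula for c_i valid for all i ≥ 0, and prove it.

Claim: c_i = i^2 − 2i + 1.

Base case: c_0 = 1, and 0^2 − 2·0 + 1 = 1.
Assume c_j = j^2 − 2j + 1.
Then c_{j+1} = c_j + (2j − 1) = (j^2 − 2j + 1) + (2j − 1) = j^2,
and (j+1)^2 − 2·(j+1) + 1 = j^2.
By induction, c_i = i^2 − 2i + 1 for all i ≥ 0.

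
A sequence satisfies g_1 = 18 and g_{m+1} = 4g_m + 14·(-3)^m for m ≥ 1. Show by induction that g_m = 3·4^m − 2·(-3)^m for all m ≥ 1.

Base case: g_1 = 18, and 3·4^1 − 2·(-3)^1 = 12 + 6 = 18.
Assume g_j = 3·4^j − 2·(-3)^j for some j ≥ 1.
Then g_{j+1} = 4g_j + 14·(-3)^j = 4·(3·4^j − 2·(-3)^j) + 14·(-3)^j = 3·4^{j+1} − 8·(-3)^j + 14·(-3)^j = 3·4^{j+1} + 6·(-3)^j = 3·4^{j+1} − 2·(-3)^{j+1}.
Hence g_m = 3·4^m − 2·(-3)^m for every m ≥ 1, by induction.

g_m = 3·4^m − 2·(-3)^m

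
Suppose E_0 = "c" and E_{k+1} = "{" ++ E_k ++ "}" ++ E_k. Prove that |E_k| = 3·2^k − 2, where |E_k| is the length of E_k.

Base case: |E_0| = 1, and 3·2^0 − 2 = 1.
Assume |E_j| = 3·2^j − 2.
Then |E_{j+1}| = 1 + |E_j| + 1 + |E_j| = 2|E_j| + 2 = 2(3·2^j − 2) + 2 = 3·2^{j+1} − 4 + 2 = 3·2^{j+1} − 2.
By induction, |E_k| = 3·2^k − 2 for all k ≥ 0.

|E_k| = 3·2^k − 2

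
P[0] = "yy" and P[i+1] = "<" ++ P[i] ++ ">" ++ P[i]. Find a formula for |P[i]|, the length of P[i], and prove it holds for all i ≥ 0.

Claim: |P[i]| = 2^{i+2} − 2.

Base case: |P[0]| = 2, and 2^{0+2} − 2 = 2.
Assume |P[m]| = 2^{m+2} − 2.
Then |P[m+1]| = 1 + |P[m]| + 1 + |P[m]| = 2|P[m]| + 2 = 2(2^{m+2} − 2) + 2 = 2^{m+3} − 4 + 2 = 2^{m+3} − 2.
This completes the inductive step, so |P[i]| = 2^{i+2} − 2 for all i ≥ 0.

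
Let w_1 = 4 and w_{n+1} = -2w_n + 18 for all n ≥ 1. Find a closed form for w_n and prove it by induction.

Claim: w_n = (-2)^n + 6.

Base case: w_1 = 4, and (-2)^1 + 6 = -2 + 6 = 4.
Assume w_j = (-2)^j + 6 for some j ≥ 1.
Then w_{j+1} = -2w_j + 18 = -2·((-2)^j + 6) + 18 = -2·(-2)^j − 12 + 18 = (-2)^{j+1} + 6.
So the formula holds for j+1, and by induction w_n = (-2)^n + 6 for all n ≥ 1.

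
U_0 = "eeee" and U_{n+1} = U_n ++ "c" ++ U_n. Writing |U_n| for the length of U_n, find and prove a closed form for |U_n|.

Claim: |U_n| = 5·2^n − 1.

Base case: |U_0| = 4, and 5·2^0 − 1 = 4.
Assume |U_k| = 5·2^k − 1.
Then |U_{k+1}| = |U_k| + 1 + |U_k| = 2|U_k| + 1 = 2(5·2^k − 1) + 1 = 5·2^{k+1} − 2 + 1 = 5·2^{k+1} − 1.
By induction, |U_n| = 5·2^n − 1 for all n ≥ 0.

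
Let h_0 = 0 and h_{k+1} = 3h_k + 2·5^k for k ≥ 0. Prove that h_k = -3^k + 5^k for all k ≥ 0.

Base case: h_0 = 0, and -3^0 + 5^0 = -1 + 1 = 0.
Assume h_j = -3^j + 5^j for some j ≥ 0.
Then h_{j+1} = 3h_j + 2·5^j = 3·(-3^j + 5^j) + 2·5^j = -3^{j+1} + 3·5^j + 2·5^j = -3^{j+1} + 5·5^j = -3^{j+1} + 5^{j+1}.
So the formula holds for j+1, and by induction h_k = -3^k + 5^k for all k ≥ 0.

h_k = -3^k + 5^k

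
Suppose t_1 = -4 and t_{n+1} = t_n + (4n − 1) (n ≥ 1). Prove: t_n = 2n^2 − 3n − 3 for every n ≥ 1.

Base case: t_1 = -4, and 2·1^2 − 3·1 − 3 = -4.
Assume t_r = 2r^2 − 3r − 3.
Then t_{r+1} = t_r + (4r − 1) = (2r^2 − 3r − 3) + (4r − 1) = 2r^2 + r − 4,
and 2·(r+1)^2 − 3·(r+1) − 3 = 2r^2 + r − 4.
By induction, t_n = 2n^2 − 3n − 3 for all n ≥ 1.

t_n = 2n^2 − 3n − 3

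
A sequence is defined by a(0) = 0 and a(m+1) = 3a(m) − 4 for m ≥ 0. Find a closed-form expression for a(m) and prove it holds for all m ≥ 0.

Claim: a(m) = -2·3^m + 2.

Base case: a(0) = 0, and -2·3^0 + 2 = -2 + 2 = 0.
Assume a(r) = -2·3^r + 2 for some r ≥ 0.
Then a(r+1) = 3a(r) − 4 = 3·(-2·3^r + 2) − 4 = -6·3^r + 6 − 4 = -2·3^{r+1} + 2.
This completes the inductive step, so a(m) = -2·3^m + 2 for all m ≥ 0.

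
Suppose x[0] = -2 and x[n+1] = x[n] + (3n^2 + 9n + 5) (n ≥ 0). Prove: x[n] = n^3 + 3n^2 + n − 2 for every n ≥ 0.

Base case: x[0] = -2, and 0^3 + 3·0^2 + 0 − 2 = -2.
Assume x[r] = r^3 + 3r^2 + r − 2.
Then x[r+1] = x[r] + (3r^2 + 9r + 5) = (r^3 + 3r^2 + r − 2) + (3r^2 + 9r + 5) = r^3 + 6r^2 + 10r + 3,
and (r+1)^3 + 3·(r+1)^2 + (r+1) − 2 = r^3 + 6r^2 + 10r + 3.
This completes the inductive step, so x[n] = n^3 + 3n^2 + n − 2 for all n ≥ 0.

x[n] = n^3 + 3n^2 + n − 2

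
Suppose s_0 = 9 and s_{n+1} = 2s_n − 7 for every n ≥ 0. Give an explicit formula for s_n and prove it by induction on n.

Claim: s_n = 2^{n+1} + 7.

Base case: s_0 = 9, and 2^{0+1} + 7 = 2 + 7 = 9.
Assume s_r = 2^{r+1} + 7 for some r ≥ 0.
Then s_{r+1} = 2s_r − 7 = 2·(2^{r+1} + 7) − 7 = 2^{r+2} + 14 − 7 = 2^{r+2} + 7.
So the formula holds for r+1, and by induction s_n = 2^{n+1} + 7 for all n ≥ 0.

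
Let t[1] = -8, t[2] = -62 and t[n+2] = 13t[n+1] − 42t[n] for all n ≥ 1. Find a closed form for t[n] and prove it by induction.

Claim: t[n] = 6^n − 2·7^n.

Base cases: t[1] = -8 and 6^1 − 2·7^1 = -8; t[2] = -62 and 6^2 − 2·7^2 = -62.
Assume t[i] = 6^i − 2·7^i for all 1 ≤ i ≤ j, where j ≥ 2.
Then t[j+1] = 13t[j] − 42t[j−1] = 13·(6^j − 2·7^j) − 42·(6^{j−1} − 2·7^{j−1}) = (13·6 − 42)6^{j−1} − 2·(13·7 − 42)7^{j−1} = 36·6^{j−1} − 98·7^{j−1} = 6^{j+1} − 2·7^{j+1}.
So the formula holds for j+1, and by strong induction t[n] = 6^n − 2·7^n for all n ≥ 1.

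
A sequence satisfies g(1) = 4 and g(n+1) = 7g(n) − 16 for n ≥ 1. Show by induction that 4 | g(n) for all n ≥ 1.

Base case: g(1) = 4 = 4·1, so 4 | g(1).
Assume 4 | g(r), so g(r) = 4t for some integer t.
Then g(r+1) = 7g(r) − 16 = 7·(4t) − 16 = 4(7t − 4), so 4 | g(r+1).
By induction, 4 | g(n) for all n ≥ 1.

4 | g(n)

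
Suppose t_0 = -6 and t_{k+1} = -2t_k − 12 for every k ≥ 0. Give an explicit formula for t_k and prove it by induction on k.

Claim: t_k = -2·(-2)^k − 4.

Base case: t_0 = -6, and -2·(-2)^0 − 4 = -2 − 4 = -6.
Assume t_r = -2·(-2)^r − 4 for some r ≥ 0.
Then t_{r+1} = -2t_r − 12 = -2·(-2·(-2)^r − 4) − 12 = 4·(-2)^r + 8 − 12 = -2·(-2)^{r+1} − 4.
Hence t_k = -2·(-2)^k − 4 for every k ≥ 0, by induction.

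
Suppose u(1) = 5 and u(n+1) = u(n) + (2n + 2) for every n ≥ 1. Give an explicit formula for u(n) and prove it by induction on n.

Claim: u(n) = n^2 + n + 3.

Base case: u(1) = 5, and 1^2 + 1 + 3 = 5.
Assume u(m) = m^2 + m + 3.
Then u(m+1) = u(m) + (2m + 2) = (m^2 + m + 3) + (2m + 2) = m^2 + 3m + 5,
and (m+1)^2 + (m+1) + 3 = m^2 + 3m + 5.
Hence u(n) = n^2 + n + 3 for every n ≥ 1, by induction.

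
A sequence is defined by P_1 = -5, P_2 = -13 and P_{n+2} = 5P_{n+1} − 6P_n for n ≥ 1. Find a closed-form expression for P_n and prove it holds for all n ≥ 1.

Claim: P_n = -2^n − 3^n.

Base cases: P_1 = -5 and -2^1 − 3^1 = -5; P_2 = -13 and -2^2 − 3^2 = -13.
Assume P_j = -2^j − 3^j for all 1 ≤ j ≤ k, where k ≥ 2.
Then P_{k+1} = 5P_k − 6P_{k−1} = 5·(-2^k − 3^k) − 6·(-2^{k−1} − 3^{k−1}) = -(5·2 − 6)2^{k−1} − (5·3 − 6)3^{k−1} = -4·2^{k−1} − 9·3^{k−1} = -2^{k+1} − 3^{k+1}.
Hence P_n = -2^n − 3^n for every n ≥ 1, by strong induction.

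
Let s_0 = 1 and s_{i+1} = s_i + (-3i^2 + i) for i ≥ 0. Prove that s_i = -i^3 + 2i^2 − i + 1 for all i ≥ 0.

Base case: s_0 = 1, and -0^3 + 2·0^2 − 0 + 1 = 1.
Assume s_k = -k^3 + 2k^2 − k + 1.
Then s_{k+1} = s_k + (-3k^2 + k) = (-k^3 + 2k^2 − k + 1) + (-3k^2 + k) = -k^3 − k^2 + 1,
and -(k+1)^3 + 2·(k+1)^2 − (k+1) + 1 = -k^3 − k^2 + 1.
This completes the inductive step, so s_i = -i^3 + 2i^2 − i + 1 for all i ≥ 0.

s_i = -i^3 + 2i^2 − i + 1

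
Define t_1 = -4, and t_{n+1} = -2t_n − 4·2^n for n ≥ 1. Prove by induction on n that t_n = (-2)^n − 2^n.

Base case: t_1 = -4, and (-2)^1 − 2^1 = -2 − 2 = -4.
Assume t_r = (-2)^r − 2^r for some r ≥ 1.
Then t_{r+1} = -2t_r − 4·2^r = -2·((-2)^r − 2^r) − 4·2^r = (-2)^{r+1} + 2·2^r − 4·2^r = (-2)^{r+1} − 2·2^r = (-2)^{r+1} − 2^{r+1}.
By induction, t_n = (-2)^n − 2^n for all n ≥ 1.

t_n = (-2)^n − 2^n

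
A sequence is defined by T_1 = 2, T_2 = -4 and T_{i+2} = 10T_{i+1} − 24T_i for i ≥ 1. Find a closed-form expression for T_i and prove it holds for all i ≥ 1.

Claim: T_i = 2·4^i − 6^i.

Base cases: T_1 = 2 and 2·4^1 − 6^1 = 2; T_2 = -4 and 2·4^2 − 6^2 = -4.
Assume T_t = 2·4^t − 6^t for all 1 ≤ t ≤ j, where j ≥ 2.
Then T_{j+1} = 10T_j − 24T_{j−1} = 10·(2·4^j − 6^j) − 24·(2·4^{j−1} − 6^{j−1}) = 2·(10·4 − 24)4^{j−1} − (10·6 − 24)6^{j−1} = 32·4^{j−1} − 36·6^{j−1} = 2·4^{j+1} − 6^{j+1}.
So the formula holds for j+1, and by strong induction T_i = 2·4^i − 6^i for all i ≥ 1.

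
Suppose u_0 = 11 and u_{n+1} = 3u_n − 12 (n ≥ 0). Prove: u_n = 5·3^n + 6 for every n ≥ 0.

Base case: u_0 = 11, and 5·3^0 + 6 = 5 + 6 = 11.
Assume u_k = 5·3^k + 6 for some k ≥ 0.
Then u_{k+1} = 3u_k − 12 = 3·(5·3^k + 6) − 12 = 15·3^k + 18 − 12 = 5·3^{k+1} + 6.
Hence u_n = 5·3^n + 6 for every n ≥ 0, by induction.

u_n = 5·3^n + 6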